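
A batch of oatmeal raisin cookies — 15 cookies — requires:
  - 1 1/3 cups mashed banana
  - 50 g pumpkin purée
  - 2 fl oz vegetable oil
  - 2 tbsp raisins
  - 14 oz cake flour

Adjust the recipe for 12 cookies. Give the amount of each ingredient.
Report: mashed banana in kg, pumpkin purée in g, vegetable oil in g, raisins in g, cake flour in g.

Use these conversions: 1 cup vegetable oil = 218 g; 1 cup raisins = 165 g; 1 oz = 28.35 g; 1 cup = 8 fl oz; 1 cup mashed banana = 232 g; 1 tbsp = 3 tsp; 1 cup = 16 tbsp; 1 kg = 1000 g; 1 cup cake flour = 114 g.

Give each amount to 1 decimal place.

Scaling factor: 12/15 = 4/5 = 0.8.
mashed banana: 4/3 cup × 4/5 × 232 g/cup ÷ 1000 g/kg ≈ 0.2 kg
pumpkin purée: 50 g × 4/5 = 40.0 g
vegetable oil: 2 fl oz × 4/5 ÷ 8 fl oz/cup × 218 g/cup = 43.6 g
raisins: 2 tbsp × 4/5 ÷ 16 tbsp/cup × 165 g/cup = 16.5 g
cake flour: 14 oz × 4/5 × 28.35 g/oz ≈ 317.5 g

mashed banana: 0.2 kg; pumpkin purée: 40.0 g; vegetable oil: 43.6 g; raisins: 16.5 g; cake flour: 317.5 g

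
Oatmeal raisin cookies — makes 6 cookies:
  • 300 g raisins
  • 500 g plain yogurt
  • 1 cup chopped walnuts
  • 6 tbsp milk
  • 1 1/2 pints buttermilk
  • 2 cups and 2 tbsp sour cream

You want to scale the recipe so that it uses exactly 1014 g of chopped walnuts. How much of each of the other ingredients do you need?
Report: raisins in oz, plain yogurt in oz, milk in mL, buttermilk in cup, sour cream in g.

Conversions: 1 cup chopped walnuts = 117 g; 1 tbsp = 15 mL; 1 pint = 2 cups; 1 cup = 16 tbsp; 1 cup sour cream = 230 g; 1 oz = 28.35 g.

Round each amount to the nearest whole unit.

The original recipe has 117 g of chopped walnuts, so the scaling factor is 1014 ÷ 117 = 26/3.
raisins: 300 g × 26/3 ÷ 28.35 g/oz ≈ 92 oz
plain yogurt: 500 g × 26/3 ÷ 28.35 g/oz ≈ 153 oz
milk: 6 tbsp × 26/3 × 15 mL/tbsp = 780 mL
buttermilk: 1.5 pint × 26/3 × 2 cup/pint = 26 cup
sour cream: (2 cup + 2 tbsp = 2.125 cup) × 26/3 × 230 g/cup ≈ 4236 g

raisins: 92 oz; plain yogurt: 153 oz; milk: 780 mL; buttermilk: 26 cup; sour cream: 4236 g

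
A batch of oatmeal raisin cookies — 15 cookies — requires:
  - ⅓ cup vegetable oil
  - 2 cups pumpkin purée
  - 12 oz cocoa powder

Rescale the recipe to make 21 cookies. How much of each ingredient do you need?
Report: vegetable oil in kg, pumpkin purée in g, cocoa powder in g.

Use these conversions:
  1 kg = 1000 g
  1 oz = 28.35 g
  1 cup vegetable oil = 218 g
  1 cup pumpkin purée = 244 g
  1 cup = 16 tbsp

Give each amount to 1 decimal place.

vegetable oil: 0.1 kg; pumpkin purée: 683.2 g; cocoa powder: 476.3 g

Scaling factor: 21/15 = 7/5 = 1.4.
vegetable oil: 1/3 cup × 7/5 × 218 g/cup ÷ 1000 g/kg ≈ 0.1 kg
pumpkin purée: 2 cup × 7/5 × 244 g/cup = 683.2 g
cocoa powder: 12 oz × 7/5 × 28.35 g/oz ≈ 476.3 g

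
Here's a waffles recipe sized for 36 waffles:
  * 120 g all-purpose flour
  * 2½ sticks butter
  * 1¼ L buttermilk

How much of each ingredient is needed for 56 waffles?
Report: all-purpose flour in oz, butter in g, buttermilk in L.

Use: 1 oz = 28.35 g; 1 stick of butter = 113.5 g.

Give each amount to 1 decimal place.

all-purpose flour: 6.6 oz; butter: 441.4 g; buttermilk: 1.9 L

Scaling factor: 56/36 = 14/9.
all-purpose flour: 120 g × 14/9 ÷ 28.35 g/oz ≈ 6.6 oz
butter: 2.5 stick × 14/9 × 113.5 g/stick ≈ 441.4 g
buttermilk: 1.25 L × 14/9 ≈ 1.9 L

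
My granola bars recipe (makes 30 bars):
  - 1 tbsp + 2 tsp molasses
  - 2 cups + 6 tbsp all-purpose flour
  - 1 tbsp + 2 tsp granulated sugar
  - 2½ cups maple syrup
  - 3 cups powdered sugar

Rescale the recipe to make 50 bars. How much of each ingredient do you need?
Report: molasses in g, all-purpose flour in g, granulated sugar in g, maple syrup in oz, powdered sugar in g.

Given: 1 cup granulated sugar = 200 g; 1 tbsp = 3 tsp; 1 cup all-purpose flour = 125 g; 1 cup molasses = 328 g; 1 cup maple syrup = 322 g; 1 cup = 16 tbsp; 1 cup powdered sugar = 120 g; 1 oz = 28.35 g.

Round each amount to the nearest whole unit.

Scaling factor: 50/30 = 5/3.
molasses: (1 tbsp + 2 tsp = 5/3 tbsp) × 5/3 ÷ 16 tbsp/cup × 328 g/cup ≈ 57 g
all-purpose flour: (2 cup + 6 tbsp = 2.375 cup) × 5/3 × 125 g/cup ≈ 495 g
granulated sugar: (1 tbsp + 2 tsp = 5/3 tbsp) × 5/3 ÷ 16 tbsp/cup × 200 g/cup ≈ 35 g
maple syrup: 2.5 cup × 5/3 × 322 g/cup ÷ 28.35 g/oz ≈ 47 oz
powdered sugar: 3 cup × 5/3 × 120 g/cup = 600 g

molasses: 57 g; all-purpose flour: 495 g; granulated sugar: 35 g; maple syrup: 47 oz; powdered sugar: 600 g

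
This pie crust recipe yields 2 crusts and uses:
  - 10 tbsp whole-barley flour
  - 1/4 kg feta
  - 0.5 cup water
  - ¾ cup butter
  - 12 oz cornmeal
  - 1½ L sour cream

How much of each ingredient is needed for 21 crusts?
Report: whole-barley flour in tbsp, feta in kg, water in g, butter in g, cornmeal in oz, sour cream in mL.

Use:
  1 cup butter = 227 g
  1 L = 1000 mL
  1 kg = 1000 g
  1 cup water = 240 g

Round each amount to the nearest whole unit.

whole-barley flour: 105 tbsp; feta: 3 kg; water: 1260 g; butter: 1788 g; cornmeal: 126 oz; sour cream: 15750 mL

Scaling factor: 21/2 = 10.5.
whole-barley flour: 10 tbsp × 21/2 = 105 tbsp
feta: 0.25 kg × 21/2 ≈ 3 kg
water: 0.5 cup × 21/2 × 240 g/cup = 1260 g
butter: 0.75 cup × 21/2 × 227 g/cup ≈ 1788 g
cornmeal: 12 oz × 21/2 = 126 oz
sour cream: 1.5 L × 21/2 × 1000 mL/L = 15750 mL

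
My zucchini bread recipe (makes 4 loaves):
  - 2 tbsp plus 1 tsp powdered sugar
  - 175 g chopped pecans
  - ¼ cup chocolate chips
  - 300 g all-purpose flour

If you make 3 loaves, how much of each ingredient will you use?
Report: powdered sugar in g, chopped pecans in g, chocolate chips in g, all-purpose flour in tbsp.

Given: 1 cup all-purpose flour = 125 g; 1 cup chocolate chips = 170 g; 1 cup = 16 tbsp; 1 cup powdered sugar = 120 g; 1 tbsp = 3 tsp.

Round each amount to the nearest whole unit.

Scaling factor: 3/4 = 0.75.
powdered sugar: (2 tbsp + 1 tsp = 7/3 tbsp) × 3/4 ÷ 16 tbsp/cup × 120 g/cup ≈ 13 g
chopped pecans: 175 g × 3/4 ≈ 131 g
chocolate chips: 0.25 cup × 3/4 × 170 g/cup ≈ 32 g
all-purpose flour: 300 g × 3/4 ÷ 125 g/cup × 16 tbsp/cup ≈ 29 tbsp

powdered sugar: 13 g; chopped pecans: 131 g; chocolate chips: 32 g; all-purpose flour: 29 tbsp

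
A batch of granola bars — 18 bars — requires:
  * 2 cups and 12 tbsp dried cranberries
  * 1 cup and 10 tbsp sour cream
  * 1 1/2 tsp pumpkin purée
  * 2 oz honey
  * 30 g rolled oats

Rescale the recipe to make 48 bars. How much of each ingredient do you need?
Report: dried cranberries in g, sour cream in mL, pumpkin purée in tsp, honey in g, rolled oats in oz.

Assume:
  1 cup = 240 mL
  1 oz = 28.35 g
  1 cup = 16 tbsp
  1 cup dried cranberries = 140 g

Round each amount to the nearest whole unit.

Scaling factor: 48/18 = 8/3.
dried cranberries: (2 cup + 12 tbsp = 2.75 cup) × 8/3 × 140 g/cup ≈ 1027 g
sour cream: (1 cup + 10 tbsp = 1.625 cup) × 8/3 × 240 mL/cup = 1040 mL
pumpkin purée: 1.5 tsp × 8/3 = 4 tsp
honey: 2 oz × 8/3 × 28.35 g/oz ≈ 151 g
rolled oats: 30 g × 8/3 ÷ 28.35 g/oz ≈ 3 oz

dried cranberries: 1027 g; sour cream: 1040 mL; pumpkin purée: 4 tsp; honey: 151 g; rolled oats: 3 oz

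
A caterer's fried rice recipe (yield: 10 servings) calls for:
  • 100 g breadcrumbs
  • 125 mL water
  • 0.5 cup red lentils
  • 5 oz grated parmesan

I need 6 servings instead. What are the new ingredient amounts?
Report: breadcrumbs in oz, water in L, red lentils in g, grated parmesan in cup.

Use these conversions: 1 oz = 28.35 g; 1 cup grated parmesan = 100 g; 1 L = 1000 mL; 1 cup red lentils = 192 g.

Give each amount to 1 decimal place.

breadcrumbs: 2.1 oz; water: 0.1 L; red lentils: 57.6 g; grated parmesan: 0.9 cup

Scaling factor: 6/10 = 3/5 = 0.6.
breadcrumbs: 100 g × 3/5 ÷ 28.35 g/oz ≈ 2.1 oz
water: 125 mL × 3/5 ÷ 1000 mL/L ≈ 0.1 L
red lentils: 0.5 cup × 3/5 × 192 g/cup = 57.6 g
grated parmesan: 5 oz × 3/5 × 28.35 g/oz ÷ 100 g/cup ≈ 0.9 cup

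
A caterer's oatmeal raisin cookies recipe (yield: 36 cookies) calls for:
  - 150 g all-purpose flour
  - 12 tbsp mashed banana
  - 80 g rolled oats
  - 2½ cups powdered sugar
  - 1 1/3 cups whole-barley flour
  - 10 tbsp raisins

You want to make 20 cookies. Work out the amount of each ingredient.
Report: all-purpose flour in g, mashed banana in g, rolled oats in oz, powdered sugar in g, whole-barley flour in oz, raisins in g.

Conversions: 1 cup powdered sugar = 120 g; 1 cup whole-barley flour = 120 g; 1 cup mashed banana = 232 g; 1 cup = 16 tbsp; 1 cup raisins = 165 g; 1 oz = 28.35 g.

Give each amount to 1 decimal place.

Scaling factor: 20/36 = 5/9.
all-purpose flour: 150 g × 5/9 ≈ 83.3 g
mashed banana: 12 tbsp × 5/9 ÷ 16 tbsp/cup × 232 g/cup ≈ 96.7 g
rolled oats: 80 g × 5/9 ÷ 28.35 g/oz ≈ 1.6 oz
powdered sugar: 2.5 cup × 5/9 × 120 g/cup ≈ 166.7 g
whole-barley flour: 4/3 cup × 5/9 × 120 g/cup ÷ 28.35 g/oz ≈ 3.1 oz
raisins: 10 tbsp × 5/9 ÷ 16 tbsp/cup × 165 g/cup ≈ 57.3 g

all-purpose flour: 83.3 g; mashed banana: 96.7 g; rolled oats: 1.6 oz; powdered sugar: 166.7 g; whole-barley flour: 3.1 oz; raisins: 57.3 g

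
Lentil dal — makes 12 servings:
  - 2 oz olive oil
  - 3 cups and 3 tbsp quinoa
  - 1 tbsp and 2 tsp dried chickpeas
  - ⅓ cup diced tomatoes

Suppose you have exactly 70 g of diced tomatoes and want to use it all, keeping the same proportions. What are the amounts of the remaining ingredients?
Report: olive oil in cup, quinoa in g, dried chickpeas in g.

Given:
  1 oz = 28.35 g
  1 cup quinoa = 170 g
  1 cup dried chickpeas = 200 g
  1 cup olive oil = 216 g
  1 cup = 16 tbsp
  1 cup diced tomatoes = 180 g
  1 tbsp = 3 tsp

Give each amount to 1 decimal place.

olive oil: 0.3 cup; quinoa: 632.2 g; dried chickpeas: 24.3 g

The original recipe has 60 g of diced tomatoes, so the scaling factor is 70 ÷ 60 = 7/6.
olive oil: 2 oz × 7/6 × 28.35 g/oz ÷ 216 g/cup ≈ 0.3 cup
quinoa: (3 cup + 3 tbsp = 3.1875 cup) × 7/6 × 170 g/cup ≈ 632.2 g
dried chickpeas: (1 tbsp + 2 tsp = 5/3 tbsp) × 7/6 ÷ 16 tbsp/cup × 200 g/cup ≈ 24.3 g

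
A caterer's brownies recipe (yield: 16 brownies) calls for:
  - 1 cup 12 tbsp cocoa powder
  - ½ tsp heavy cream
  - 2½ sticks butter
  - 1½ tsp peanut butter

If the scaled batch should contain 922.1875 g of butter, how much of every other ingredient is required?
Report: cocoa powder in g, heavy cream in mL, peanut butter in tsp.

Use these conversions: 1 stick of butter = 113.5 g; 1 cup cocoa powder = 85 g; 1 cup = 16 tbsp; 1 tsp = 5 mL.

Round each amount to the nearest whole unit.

The original recipe has 283.75 g of butter, so the scaling factor is 922.1875 ÷ 283.75 = 13/4 = 3.25.
cocoa powder: (1 cup + 12 tbsp = 1.75 cup) × 13/4 × 85 g/cup ≈ 483 g
heavy cream: 0.5 tsp × 13/4 × 5 mL/tsp ≈ 8 mL
peanut butter: 1.5 tsp × 13/4 ≈ 5 tsp

cocoa powder: 483 g; heavy cream: 8 mL; peanut butter: 5 tsp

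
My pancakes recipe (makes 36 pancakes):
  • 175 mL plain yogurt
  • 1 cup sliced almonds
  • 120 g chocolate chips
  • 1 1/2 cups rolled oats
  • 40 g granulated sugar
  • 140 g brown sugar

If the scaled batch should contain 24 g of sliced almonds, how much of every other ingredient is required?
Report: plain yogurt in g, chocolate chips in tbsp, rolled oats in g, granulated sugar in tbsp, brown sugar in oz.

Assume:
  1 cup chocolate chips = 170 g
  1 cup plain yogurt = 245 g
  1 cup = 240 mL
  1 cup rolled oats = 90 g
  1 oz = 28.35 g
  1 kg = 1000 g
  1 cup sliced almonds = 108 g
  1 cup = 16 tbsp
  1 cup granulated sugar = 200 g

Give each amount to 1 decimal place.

The original recipe has 108 g of sliced almonds, so the scaling factor is 24 ÷ 108 = 2/9.
plain yogurt: 175 mL × 2/9 ÷ 240 mL/cup × 245 g/cup ≈ 39.7 g
chocolate chips: 120 g × 2/9 ÷ 170 g/cup × 16 tbsp/cup ≈ 2.5 tbsp
rolled oats: 1.5 cup × 2/9 × 90 g/cup = 30.0 g
granulated sugar: 40 g × 2/9 ÷ 200 g/cup × 16 tbsp/cup ≈ 0.7 tbsp
brown sugar: 140 g × 2/9 ÷ 28.35 g/oz ≈ 1.1 oz

plain yogurt: 39.7 g; chocolate chips: 2.5 tbsp; rolled oats: 30.0 g; granulated sugar: 0.7 tbsp; brown sugar: 1.1 oz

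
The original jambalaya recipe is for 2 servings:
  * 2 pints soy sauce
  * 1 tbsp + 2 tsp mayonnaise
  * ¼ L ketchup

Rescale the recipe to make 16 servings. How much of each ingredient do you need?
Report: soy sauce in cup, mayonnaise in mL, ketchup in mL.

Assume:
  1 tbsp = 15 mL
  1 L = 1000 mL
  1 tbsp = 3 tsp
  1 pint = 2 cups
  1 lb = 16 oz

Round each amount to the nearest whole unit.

soy sauce: 32 cup; mayonnaise: 200 mL; ketchup: 2000 mL

Scaling factor: 16/2 = 8.
soy sauce: 2 pint × 8 × 2 cup/pint = 32 cup
mayonnaise: (1 tbsp + 2 tsp = 5/3 tbsp) × 8 × 15 mL/tbsp = 200 mL
ketchup: 0.25 L × 8 × 1000 mL/L = 2000 mL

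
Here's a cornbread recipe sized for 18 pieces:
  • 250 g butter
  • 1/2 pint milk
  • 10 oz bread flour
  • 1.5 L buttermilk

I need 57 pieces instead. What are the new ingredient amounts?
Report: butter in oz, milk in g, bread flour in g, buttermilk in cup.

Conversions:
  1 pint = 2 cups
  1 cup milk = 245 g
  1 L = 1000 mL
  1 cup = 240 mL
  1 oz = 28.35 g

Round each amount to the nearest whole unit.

butter: 28 oz; milk: 776 g; bread flour: 898 g; buttermilk: 20 cup

Scaling factor: 57/18 = 19/6.
butter: 250 g × 19/6 ÷ 28.35 g/oz ≈ 28 oz
milk: 0.5 pint × 19/6 × 2 cup/pint × 245 g/cup ≈ 776 g
bread flour: 10 oz × 19/6 × 28.35 g/oz ≈ 898 g
buttermilk: 1.5 L × 19/6 × 1000 mL/L ÷ 240 mL/cup ≈ 20 cup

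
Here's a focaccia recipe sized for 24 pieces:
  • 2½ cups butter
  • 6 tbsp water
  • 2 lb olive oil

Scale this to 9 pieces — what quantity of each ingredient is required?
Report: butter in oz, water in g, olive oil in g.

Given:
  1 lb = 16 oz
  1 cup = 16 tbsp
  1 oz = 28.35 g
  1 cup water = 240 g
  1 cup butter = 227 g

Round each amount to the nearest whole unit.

butter: 8 oz; water: 34 g; olive oil: 340 g

Scaling factor: 9/24 = 3/8 = 0.375.
butter: 2.5 cup × 3/8 × 227 g/cup ÷ 28.35 g/oz ≈ 8 oz
water: 6 tbsp × 3/8 ÷ 16 tbsp/cup × 240 g/cup ≈ 34 g
olive oil: 2 lb × 3/8 × 16 oz/lb × 28.35 g/oz ≈ 340 g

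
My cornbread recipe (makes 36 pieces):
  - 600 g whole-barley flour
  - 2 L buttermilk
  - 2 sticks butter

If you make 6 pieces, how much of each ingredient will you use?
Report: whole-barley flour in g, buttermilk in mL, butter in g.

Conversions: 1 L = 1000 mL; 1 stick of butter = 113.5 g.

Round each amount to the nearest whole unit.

whole-barley flour: 100 g; buttermilk: 333 mL; butter: 38 g

Scaling factor: 6/36 = 1/6.
whole-barley flour: 600 g × 1/6 = 100 g
buttermilk: 2 L × 1/6 × 1000 mL/L ≈ 333 mL
butter: 2 stick × 1/6 × 113.5 g/stick ≈ 38 g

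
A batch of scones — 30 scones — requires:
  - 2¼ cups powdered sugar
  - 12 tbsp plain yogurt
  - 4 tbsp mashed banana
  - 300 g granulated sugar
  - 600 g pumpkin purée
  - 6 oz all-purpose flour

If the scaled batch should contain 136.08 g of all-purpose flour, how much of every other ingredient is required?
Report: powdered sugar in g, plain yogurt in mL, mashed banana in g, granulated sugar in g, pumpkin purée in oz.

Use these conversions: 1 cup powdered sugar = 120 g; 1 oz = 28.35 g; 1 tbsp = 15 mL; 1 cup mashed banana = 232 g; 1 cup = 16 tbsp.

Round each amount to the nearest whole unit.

powdered sugar: 216 g; plain yogurt: 144 mL; mashed banana: 46 g; granulated sugar: 240 g; pumpkin purée: 17 oz

The original recipe has 170.1 g of all-purpose flour, so the scaling factor is 136.08 ÷ 170.1 = 4/5 = 0.8.
powdered sugar: 2.25 cup × 4/5 × 120 g/cup = 216 g
plain yogurt: 12 tbsp × 4/5 × 15 mL/tbsp = 144 mL
mashed banana: 4 tbsp × 4/5 ÷ 16 tbsp/cup × 232 g/cup ≈ 46 g
granulated sugar: 300 g × 4/5 = 240 g
pumpkin purée: 600 g × 4/5 ÷ 28.35 g/oz ≈ 17 oz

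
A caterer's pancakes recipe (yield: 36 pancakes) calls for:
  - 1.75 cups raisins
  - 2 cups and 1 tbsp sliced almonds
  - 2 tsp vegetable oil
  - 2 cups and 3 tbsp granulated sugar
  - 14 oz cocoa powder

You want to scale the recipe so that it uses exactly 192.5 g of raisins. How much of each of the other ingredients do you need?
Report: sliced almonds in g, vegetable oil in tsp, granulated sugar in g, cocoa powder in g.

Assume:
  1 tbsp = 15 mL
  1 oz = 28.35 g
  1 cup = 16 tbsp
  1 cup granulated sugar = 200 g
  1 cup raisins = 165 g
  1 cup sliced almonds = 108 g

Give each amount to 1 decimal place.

The original recipe has 288.75 g of raisins, so the scaling factor is 192.5 ÷ 288.75 = 2/3.
sliced almonds: (2 cup + 1 tbsp = 2.0625 cup) × 2/3 × 108 g/cup = 148.5 g
vegetable oil: 2 tsp × 2/3 ≈ 1.3 tsp
granulated sugar: (2 cup + 3 tbsp = 2.1875 cup) × 2/3 × 200 g/cup ≈ 291.7 g
cocoa powder: 14 oz × 2/3 × 28.35 g/oz = 264.6 g

sliced almonds: 148.5 g; vegetable oil: 1.3 tsp; granulated sugar: 291.7 g; cocoa powder: 264.6 g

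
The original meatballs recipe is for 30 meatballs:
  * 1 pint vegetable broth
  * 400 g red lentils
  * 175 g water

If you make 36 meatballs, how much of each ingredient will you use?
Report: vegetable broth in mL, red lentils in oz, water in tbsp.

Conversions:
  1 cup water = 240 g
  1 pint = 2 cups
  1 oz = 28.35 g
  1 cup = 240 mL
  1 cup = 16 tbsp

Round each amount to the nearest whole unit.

Scaling factor: 36/30 = 6/5 = 1.2.
vegetable broth: 1 pint × 6/5 × 2 cup/pint × 240 mL/cup = 576 mL
red lentils: 400 g × 6/5 ÷ 28.35 g/oz ≈ 17 oz
water: 175 g × 6/5 ÷ 240 g/cup × 16 tbsp/cup = 14 tbsp

vegetable broth: 576 mL; red lentils: 17 oz; water: 14 tbsp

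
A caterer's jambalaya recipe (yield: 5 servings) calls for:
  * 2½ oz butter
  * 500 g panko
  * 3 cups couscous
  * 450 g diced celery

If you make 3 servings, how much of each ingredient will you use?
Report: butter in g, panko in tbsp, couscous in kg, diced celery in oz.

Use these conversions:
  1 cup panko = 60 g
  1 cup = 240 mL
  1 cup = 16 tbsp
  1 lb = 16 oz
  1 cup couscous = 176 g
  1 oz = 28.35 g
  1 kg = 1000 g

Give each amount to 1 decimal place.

Scaling factor: 3/5 = 0.6.
butter: 2.5 oz × 3/5 × 28.35 g/oz ≈ 42.5 g
panko: 500 g × 3/5 ÷ 60 g/cup × 16 tbsp/cup = 80.0 tbsp
couscous: 3 cup × 3/5 × 176 g/cup ÷ 1000 g/kg ≈ 0.3 kg
diced celery: 450 g × 3/5 ÷ 28.35 g/oz ≈ 9.5 oz

butter: 42.5 g; panko: 80.0 tbsp; couscous: 0.3 kg; diced celery: 9.5 oz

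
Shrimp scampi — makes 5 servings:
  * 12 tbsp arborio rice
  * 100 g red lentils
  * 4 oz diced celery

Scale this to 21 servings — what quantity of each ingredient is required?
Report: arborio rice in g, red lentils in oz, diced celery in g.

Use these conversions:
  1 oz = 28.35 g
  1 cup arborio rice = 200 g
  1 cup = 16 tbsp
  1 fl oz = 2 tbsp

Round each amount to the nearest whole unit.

Scaling factor: 21/5 = 4.2.
arborio rice: 12 tbsp × 21/5 ÷ 16 tbsp/cup × 200 g/cup = 630 g
red lentils: 100 g × 21/5 ÷ 28.35 g/oz ≈ 15 oz
diced celery: 4 oz × 21/5 × 28.35 g/oz ≈ 476 g

arborio rice: 630 g; red lentils: 15 oz; diced celery: 476 g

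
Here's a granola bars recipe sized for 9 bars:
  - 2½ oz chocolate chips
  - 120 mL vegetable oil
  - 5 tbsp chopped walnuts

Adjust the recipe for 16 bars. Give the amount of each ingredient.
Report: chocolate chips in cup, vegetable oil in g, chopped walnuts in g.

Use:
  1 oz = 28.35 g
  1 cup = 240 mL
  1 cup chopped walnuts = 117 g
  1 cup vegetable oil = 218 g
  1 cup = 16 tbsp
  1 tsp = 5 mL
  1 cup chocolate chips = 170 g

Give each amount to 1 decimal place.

Scaling factor: 16/9.
chocolate chips: 2.5 oz × 16/9 × 28.35 g/oz ÷ 170 g/cup ≈ 0.7 cup
vegetable oil: 120 mL × 16/9 ÷ 240 mL/cup × 218 g/cup ≈ 193.8 g
chopped walnuts: 5 tbsp × 16/9 ÷ 16 tbsp/cup × 117 g/cup = 65.0 g

chocolate chips: 0.7 cup; vegetable oil: 193.8 g; chopped walnuts: 65.0 g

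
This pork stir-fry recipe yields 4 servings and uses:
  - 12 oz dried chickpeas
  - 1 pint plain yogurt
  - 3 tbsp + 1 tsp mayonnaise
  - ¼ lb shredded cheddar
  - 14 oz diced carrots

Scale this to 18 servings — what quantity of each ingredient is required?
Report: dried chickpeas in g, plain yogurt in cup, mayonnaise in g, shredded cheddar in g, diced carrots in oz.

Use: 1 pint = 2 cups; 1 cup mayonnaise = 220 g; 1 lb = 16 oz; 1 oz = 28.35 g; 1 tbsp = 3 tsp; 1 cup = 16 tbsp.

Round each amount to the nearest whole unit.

Scaling factor: 18/4 = 9/2 = 4.5.
dried chickpeas: 12 oz × 9/2 × 28.35 g/oz ≈ 1531 g
plain yogurt: 1 pint × 9/2 × 2 cup/pint = 9 cup
mayonnaise: (3 tbsp + 1 tsp = 10/3 tbsp) × 9/2 ÷ 16 tbsp/cup × 220 g/cup ≈ 206 g
shredded cheddar: 0.25 lb × 9/2 × 16 oz/lb × 28.35 g/oz ≈ 510 g
diced carrots: 14 oz × 9/2 = 63 oz

dried chickpeas: 1531 g; plain yogurt: 9 cup; mayonnaise: 206 g; shredded cheddar: 510 g; diced carrots: 63 oz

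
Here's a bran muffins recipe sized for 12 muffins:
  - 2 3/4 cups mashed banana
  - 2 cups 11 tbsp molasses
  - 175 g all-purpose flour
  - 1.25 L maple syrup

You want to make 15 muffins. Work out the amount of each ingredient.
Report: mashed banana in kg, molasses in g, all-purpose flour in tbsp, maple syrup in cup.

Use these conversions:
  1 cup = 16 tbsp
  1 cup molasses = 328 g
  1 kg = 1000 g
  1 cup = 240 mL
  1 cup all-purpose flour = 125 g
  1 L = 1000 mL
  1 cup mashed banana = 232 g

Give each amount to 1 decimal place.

Scaling factor: 15/12 = 5/4 = 1.25.
mashed banana: 2.75 cup × 5/4 × 232 g/cup ÷ 1000 g/kg ≈ 0.8 kg
molasses: (2 cup + 11 tbsp = 2.6875 cup) × 5/4 × 328 g/cup ≈ 1101.9 g
all-purpose flour: 175 g × 5/4 ÷ 125 g/cup × 16 tbsp/cup = 28.0 tbsp
maple syrup: 1.25 L × 5/4 × 1000 mL/L ÷ 240 mL/cup ≈ 6.5 cup

mashed banana: 0.8 kg; molasses: 1101.9 g; all-purpose flour: 28.0 tbsp; maple syrup: 6.5 cup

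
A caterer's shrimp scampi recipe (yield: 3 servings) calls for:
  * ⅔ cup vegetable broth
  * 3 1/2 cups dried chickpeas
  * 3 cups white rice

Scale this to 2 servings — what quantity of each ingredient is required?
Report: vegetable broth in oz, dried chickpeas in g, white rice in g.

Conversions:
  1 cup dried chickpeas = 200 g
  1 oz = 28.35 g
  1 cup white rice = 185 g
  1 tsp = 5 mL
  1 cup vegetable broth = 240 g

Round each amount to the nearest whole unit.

vegetable broth: 4 oz; dried chickpeas: 467 g; white rice: 370 g

Scaling factor: 2/3.
vegetable broth: 2/3 cup × 2/3 × 240 g/cup ÷ 28.35 g/oz ≈ 4 oz
dried chickpeas: 3.5 cup × 2/3 × 200 g/cup ≈ 467 g
white rice: 3 cup × 2/3 × 185 g/cup = 370 g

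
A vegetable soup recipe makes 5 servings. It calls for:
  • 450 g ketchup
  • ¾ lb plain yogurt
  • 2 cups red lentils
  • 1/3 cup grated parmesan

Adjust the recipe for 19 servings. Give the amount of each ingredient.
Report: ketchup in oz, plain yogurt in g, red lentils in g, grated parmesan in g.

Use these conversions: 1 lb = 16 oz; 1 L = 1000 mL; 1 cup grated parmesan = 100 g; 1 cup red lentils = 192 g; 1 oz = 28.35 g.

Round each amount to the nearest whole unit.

ketchup: 60 oz; plain yogurt: 1293 g; red lentils: 1459 g; grated parmesan: 127 g

Scaling factor: 19/5 = 3.8.
ketchup: 450 g × 19/5 ÷ 28.35 g/oz ≈ 60 oz
plain yogurt: 0.75 lb × 19/5 × 16 oz/lb × 28.35 g/oz ≈ 1293 g
red lentils: 2 cup × 19/5 × 192 g/cup ≈ 1459 g
grated parmesan: 1/3 cup × 19/5 × 100 g/cup ≈ 127 g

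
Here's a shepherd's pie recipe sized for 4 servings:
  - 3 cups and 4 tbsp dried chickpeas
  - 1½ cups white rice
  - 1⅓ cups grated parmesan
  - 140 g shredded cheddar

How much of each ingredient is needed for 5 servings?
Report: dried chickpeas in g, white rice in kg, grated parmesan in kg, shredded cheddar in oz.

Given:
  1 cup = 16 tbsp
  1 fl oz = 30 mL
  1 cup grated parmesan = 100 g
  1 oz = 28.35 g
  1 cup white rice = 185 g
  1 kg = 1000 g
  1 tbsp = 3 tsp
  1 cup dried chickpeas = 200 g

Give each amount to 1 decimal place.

dried chickpeas: 812.5 g; white rice: 0.3 kg; grated parmesan: 0.2 kg; shredded cheddar: 6.2 oz

Scaling factor: 5/4 = 1.25.
dried chickpeas: (3 cup + 4 tbsp = 3.25 cup) × 5/4 × 200 g/cup = 812.5 g
white rice: 1.5 cup × 5/4 × 185 g/cup ÷ 1000 g/kg ≈ 0.3 kg
grated parmesan: 4/3 cup × 5/4 × 100 g/cup ÷ 1000 g/kg ≈ 0.2 kg
shredded cheddar: 140 g × 5/4 ÷ 28.35 g/oz ≈ 6.2 oz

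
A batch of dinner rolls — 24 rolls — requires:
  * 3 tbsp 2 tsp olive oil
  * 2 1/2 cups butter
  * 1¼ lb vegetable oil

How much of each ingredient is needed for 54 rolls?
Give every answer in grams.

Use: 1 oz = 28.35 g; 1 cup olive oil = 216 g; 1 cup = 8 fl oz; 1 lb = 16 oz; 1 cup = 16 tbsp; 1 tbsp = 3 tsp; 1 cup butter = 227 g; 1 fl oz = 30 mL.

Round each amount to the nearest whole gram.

Scaling factor: 54/24 = 9/4 = 2.25.
olive oil: (3 tbsp + 2 tsp = 11/3 tbsp) × 9/4 ÷ 16 tbsp/cup × 216 g/cup ≈ 111 g
butter: 2.5 cup × 9/4 × 227 g/cup ≈ 1277 g
vegetable oil: 1.25 lb × 9/4 × 16 oz/lb × 28.35 g/oz ≈ 1276 g

olive oil: 111 g; butter: 1277 g; vegetable oil: 1276 g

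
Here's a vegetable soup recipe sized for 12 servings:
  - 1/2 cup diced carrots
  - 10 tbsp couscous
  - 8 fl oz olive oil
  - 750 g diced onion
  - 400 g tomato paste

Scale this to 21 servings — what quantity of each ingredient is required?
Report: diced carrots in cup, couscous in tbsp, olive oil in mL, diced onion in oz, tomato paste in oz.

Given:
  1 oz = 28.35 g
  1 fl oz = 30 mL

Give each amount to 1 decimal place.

Scaling factor: 21/12 = 7/4 = 1.75.
diced carrots: 0.5 cup × 7/4 ≈ 0.9 cup
couscous: 10 tbsp × 7/4 = 17.5 tbsp
olive oil: 8 fl oz × 7/4 × 30 mL/fl oz = 420.0 mL
diced onion: 750 g × 7/4 ÷ 28.35 g/oz ≈ 46.3 oz
tomato paste: 400 g × 7/4 ÷ 28.35 g/oz ≈ 24.7 oz

diced carrots: 0.9 cup; couscous: 17.5 tbsp; olive oil: 420.0 mL; diced onion: 46.3 oz; tomato paste: 24.7 oz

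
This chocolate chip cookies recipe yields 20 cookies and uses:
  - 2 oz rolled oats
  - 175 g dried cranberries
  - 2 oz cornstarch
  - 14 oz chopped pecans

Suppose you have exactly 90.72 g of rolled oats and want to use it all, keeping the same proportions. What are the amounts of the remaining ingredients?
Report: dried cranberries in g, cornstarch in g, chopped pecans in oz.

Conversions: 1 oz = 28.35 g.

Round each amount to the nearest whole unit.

The original recipe has 56.7 g of rolled oats, so the scaling factor is 90.72 ÷ 56.7 = 8/5 = 1.6.
dried cranberries: 175 g × 8/5 = 280 g
cornstarch: 2 oz × 8/5 × 28.35 g/oz ≈ 91 g
chopped pecans: 14 oz × 8/5 ≈ 22 oz

dried cranberries: 280 g; cornstarch: 91 g; chopped pecans: 22 oz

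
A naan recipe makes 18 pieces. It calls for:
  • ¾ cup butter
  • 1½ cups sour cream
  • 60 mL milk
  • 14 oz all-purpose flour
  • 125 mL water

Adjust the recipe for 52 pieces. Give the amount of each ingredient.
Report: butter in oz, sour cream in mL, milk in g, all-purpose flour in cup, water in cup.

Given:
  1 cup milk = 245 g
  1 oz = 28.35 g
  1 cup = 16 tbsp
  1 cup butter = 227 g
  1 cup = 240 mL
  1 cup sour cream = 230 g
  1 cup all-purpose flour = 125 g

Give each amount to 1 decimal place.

Scaling factor: 52/18 = 26/9.
butter: 0.75 cup × 26/9 × 227 g/cup ÷ 28.35 g/oz ≈ 17.3 oz
sour cream: 1.5 cup × 26/9 × 240 mL/cup = 1040.0 mL
milk: 60 mL × 26/9 ÷ 240 mL/cup × 245 g/cup ≈ 176.9 g
all-purpose flour: 14 oz × 26/9 × 28.35 g/oz ÷ 125 g/cup ≈ 9.2 cup
water: 125 mL × 26/9 ÷ 240 mL/cup ≈ 1.5 cup

butter: 17.3 oz; sour cream: 1040.0 mL; milk: 176.9 g; all-purpose flour: 9.2 cup; water: 1.5 cup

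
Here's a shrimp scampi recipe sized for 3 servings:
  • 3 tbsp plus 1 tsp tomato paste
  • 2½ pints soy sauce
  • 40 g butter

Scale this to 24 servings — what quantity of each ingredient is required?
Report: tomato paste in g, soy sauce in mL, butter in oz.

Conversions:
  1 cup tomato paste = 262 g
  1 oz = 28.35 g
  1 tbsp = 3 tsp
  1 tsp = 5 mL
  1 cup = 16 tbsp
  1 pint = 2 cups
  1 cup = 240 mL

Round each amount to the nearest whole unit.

tomato paste: 437 g; soy sauce: 9600 mL; butter: 11 oz

Scaling factor: 24/3 = 8.
tomato paste: (3 tbsp + 1 tsp = 10/3 tbsp) × 8 ÷ 16 tbsp/cup × 262 g/cup ≈ 437 g
soy sauce: 2.5 pint × 8 × 2 cup/pint × 240 mL/cup = 9600 mL
butter: 40 g × 8 ÷ 28.35 g/oz ≈ 11 oz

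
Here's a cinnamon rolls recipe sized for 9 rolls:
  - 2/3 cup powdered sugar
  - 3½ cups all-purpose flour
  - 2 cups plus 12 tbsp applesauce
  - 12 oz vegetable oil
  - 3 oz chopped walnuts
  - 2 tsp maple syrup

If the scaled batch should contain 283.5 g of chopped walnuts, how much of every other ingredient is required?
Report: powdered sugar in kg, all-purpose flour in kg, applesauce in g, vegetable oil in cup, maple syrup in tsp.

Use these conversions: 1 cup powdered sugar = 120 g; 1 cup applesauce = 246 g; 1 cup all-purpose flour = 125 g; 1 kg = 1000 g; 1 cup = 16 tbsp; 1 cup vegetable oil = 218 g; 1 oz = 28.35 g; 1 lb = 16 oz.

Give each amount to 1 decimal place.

The original recipe has 85.05 g of chopped walnuts, so the scaling factor is 283.5 ÷ 85.05 = 10/3.
powdered sugar: 2/3 cup × 10/3 × 120 g/cup ÷ 1000 g/kg ≈ 0.3 kg
all-purpose flour: 3.5 cup × 10/3 × 125 g/cup ÷ 1000 g/kg ≈ 1.5 kg
applesauce: (2 cup + 12 tbsp = 2.75 cup) × 10/3 × 246 g/cup = 2255.0 g
vegetable oil: 12 oz × 10/3 × 28.35 g/oz ÷ 218 g/cup ≈ 5.2 cup
maple syrup: 2 tsp × 10/3 ≈ 6.7 tsp

powdered sugar: 0.3 kg; all-purpose flour: 1.5 kg; applesauce: 2255.0 g; vegetable oil: 5.2 cup; maple syrup: 6.7 tsp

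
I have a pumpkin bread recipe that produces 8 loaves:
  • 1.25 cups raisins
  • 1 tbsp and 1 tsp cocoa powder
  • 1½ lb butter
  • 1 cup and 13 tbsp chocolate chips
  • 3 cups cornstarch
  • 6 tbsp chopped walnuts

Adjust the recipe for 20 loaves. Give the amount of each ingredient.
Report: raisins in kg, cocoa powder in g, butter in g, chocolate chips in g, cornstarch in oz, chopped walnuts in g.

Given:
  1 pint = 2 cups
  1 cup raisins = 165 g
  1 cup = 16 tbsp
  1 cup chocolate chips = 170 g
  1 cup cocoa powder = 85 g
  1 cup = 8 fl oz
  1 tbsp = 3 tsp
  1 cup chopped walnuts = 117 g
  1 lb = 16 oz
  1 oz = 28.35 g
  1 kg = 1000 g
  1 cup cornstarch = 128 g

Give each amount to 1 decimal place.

raisins: 0.5 kg; cocoa powder: 17.7 g; butter: 1701.0 g; chocolate chips: 770.3 g; cornstarch: 33.9 oz; chopped walnuts: 109.7 g

Scaling factor: 20/8 = 5/2 = 2.5.
raisins: 1.25 cup × 5/2 × 165 g/cup ÷ 1000 g/kg ≈ 0.5 kg
cocoa powder: (1 tbsp + 1 tsp = 4/3 tbsp) × 5/2 ÷ 16 tbsp/cup × 85 g/cup ≈ 17.7 g
butter: 1.5 lb × 5/2 × 16 oz/lb × 28.35 g/oz = 1701.0 g
chocolate chips: (1 cup + 13 tbsp = 1.8125 cup) × 5/2 × 170 g/cup ≈ 770.3 g
cornstarch: 3 cup × 5/2 × 128 g/cup ÷ 28.35 g/oz ≈ 33.9 oz
chopped walnuts: 6 tbsp × 5/2 ÷ 16 tbsp/cup × 117 g/cup ≈ 109.7 g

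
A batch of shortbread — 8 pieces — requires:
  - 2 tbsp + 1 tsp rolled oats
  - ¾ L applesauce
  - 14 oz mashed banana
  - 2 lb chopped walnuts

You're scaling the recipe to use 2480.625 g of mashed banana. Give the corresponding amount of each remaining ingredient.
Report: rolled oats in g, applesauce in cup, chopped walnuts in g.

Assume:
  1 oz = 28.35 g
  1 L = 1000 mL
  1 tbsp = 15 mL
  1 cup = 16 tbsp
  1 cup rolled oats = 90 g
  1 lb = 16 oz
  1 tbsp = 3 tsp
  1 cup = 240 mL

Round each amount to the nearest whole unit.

The original recipe has 396.9 g of mashed banana, so the scaling factor is 2480.625 ÷ 396.9 = 25/4 = 6.25.
rolled oats: (2 tbsp + 1 tsp = 7/3 tbsp) × 25/4 ÷ 16 tbsp/cup × 90 g/cup ≈ 82 g
applesauce: 0.75 L × 25/4 × 1000 mL/L ÷ 240 mL/cup ≈ 20 cup
chopped walnuts: 2 lb × 25/4 × 16 oz/lb × 28.35 g/oz = 5670 g

rolled oats: 82 g; applesauce: 20 cup; chopped walnuts: 5670 g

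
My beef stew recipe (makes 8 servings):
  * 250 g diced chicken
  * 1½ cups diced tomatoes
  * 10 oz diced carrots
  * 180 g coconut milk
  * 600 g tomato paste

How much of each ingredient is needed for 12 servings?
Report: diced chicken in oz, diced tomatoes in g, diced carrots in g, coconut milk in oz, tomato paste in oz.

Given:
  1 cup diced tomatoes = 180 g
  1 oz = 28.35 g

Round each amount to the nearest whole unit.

Scaling factor: 12/8 = 3/2 = 1.5.
diced chicken: 250 g × 3/2 ÷ 28.35 g/oz ≈ 13 oz
diced tomatoes: 1.5 cup × 3/2 × 180 g/cup = 405 g
diced carrots: 10 oz × 3/2 × 28.35 g/oz ≈ 425 g
coconut milk: 180 g × 3/2 ÷ 28.35 g/oz ≈ 10 oz
tomato paste: 600 g × 3/2 ÷ 28.35 g/oz ≈ 32 oz

diced chicken: 13 oz; diced tomatoes: 405 g; diced carrots: 425 g; coconut milk: 10 oz; tomato paste: 32 oz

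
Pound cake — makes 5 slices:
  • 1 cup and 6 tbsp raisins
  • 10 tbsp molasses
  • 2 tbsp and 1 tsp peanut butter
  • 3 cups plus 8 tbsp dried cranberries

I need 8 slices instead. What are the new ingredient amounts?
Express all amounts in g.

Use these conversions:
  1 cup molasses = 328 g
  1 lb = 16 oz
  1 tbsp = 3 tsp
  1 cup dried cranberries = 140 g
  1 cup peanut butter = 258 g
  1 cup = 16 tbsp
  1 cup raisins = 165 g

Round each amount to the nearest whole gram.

Scaling factor: 8/5 = 1.6.
raisins: (1 cup + 6 tbsp = 1.375 cup) × 8/5 × 165 g/cup = 363 g
molasses: 10 tbsp × 8/5 ÷ 16 tbsp/cup × 328 g/cup = 328 g
peanut butter: (2 tbsp + 1 tsp = 7/3 tbsp) × 8/5 ÷ 16 tbsp/cup × 258 g/cup ≈ 60 g
dried cranberries: (3 cup + 8 tbsp = 3.5 cup) × 8/5 × 140 g/cup = 784 g

raisins: 363 g; molasses: 328 g; peanut butter: 60 g; dried cranberries: 784 g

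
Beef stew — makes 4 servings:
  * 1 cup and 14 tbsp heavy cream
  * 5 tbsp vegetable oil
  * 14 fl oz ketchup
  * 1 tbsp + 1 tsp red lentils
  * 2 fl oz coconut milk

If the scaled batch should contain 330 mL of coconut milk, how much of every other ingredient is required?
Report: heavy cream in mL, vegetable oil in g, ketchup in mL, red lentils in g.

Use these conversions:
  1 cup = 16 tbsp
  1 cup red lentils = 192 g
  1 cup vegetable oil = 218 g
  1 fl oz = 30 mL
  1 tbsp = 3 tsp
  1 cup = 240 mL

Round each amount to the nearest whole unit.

The original recipe has 60 mL of coconut milk, so the scaling factor is 330 ÷ 60 = 11/2 = 5.5.
heavy cream: (1 cup + 14 tbsp = 1.875 cup) × 11/2 × 240 mL/cup = 2475 mL
vegetable oil: 5 tbsp × 11/2 ÷ 16 tbsp/cup × 218 g/cup ≈ 375 g
ketchup: 14 fl oz × 11/2 × 30 mL/fl oz = 2310 mL
red lentils: (1 tbsp + 1 tsp = 4/3 tbsp) × 11/2 ÷ 16 tbsp/cup × 192 g/cup = 88 g

heavy cream: 2475 mL; vegetable oil: 375 g; ketchup: 2310 mL; red lentils: 88 g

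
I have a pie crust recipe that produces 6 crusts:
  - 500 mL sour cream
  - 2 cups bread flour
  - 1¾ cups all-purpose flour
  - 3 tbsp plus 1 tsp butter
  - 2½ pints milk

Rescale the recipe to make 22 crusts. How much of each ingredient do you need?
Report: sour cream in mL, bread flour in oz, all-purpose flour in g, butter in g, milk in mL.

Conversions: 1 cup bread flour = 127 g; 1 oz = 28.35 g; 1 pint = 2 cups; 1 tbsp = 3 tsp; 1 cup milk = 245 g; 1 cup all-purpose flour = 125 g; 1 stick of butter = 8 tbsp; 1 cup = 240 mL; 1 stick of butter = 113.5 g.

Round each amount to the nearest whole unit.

Scaling factor: 22/6 = 11/3.
sour cream: 500 mL × 11/3 ≈ 1833 mL
bread flour: 2 cup × 11/3 × 127 g/cup ÷ 28.35 g/oz ≈ 33 oz
all-purpose flour: 1.75 cup × 11/3 × 125 g/cup ≈ 802 g
butter: (3 tbsp + 1 tsp = 10/3 tbsp) × 11/3 ÷ 8 tbsp/stick × 113.5 g/stick ≈ 173 g
milk: 2.5 pint × 11/3 × 2 cup/pint × 240 mL/cup = 4400 mL

sour cream: 1833 mL; bread flour: 33 oz; all-purpose flour: 802 g; butter: 173 g; milk: 4400 mL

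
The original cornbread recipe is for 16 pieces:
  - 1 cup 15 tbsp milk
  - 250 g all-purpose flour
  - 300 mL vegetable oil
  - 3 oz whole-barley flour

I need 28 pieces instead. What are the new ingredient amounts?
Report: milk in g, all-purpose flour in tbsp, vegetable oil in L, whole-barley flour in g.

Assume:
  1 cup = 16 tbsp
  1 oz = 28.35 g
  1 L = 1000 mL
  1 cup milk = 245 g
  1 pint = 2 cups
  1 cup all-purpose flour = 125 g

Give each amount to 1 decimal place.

milk: 830.7 g; all-purpose flour: 56.0 tbsp; vegetable oil: 0.5 L; whole-barley flour: 148.8 g

Scaling factor: 28/16 = 7/4 = 1.75.
milk: (1 cup + 15 tbsp = 1.9375 cup) × 7/4 × 245 g/cup ≈ 830.7 g
all-purpose flour: 250 g × 7/4 ÷ 125 g/cup × 16 tbsp/cup = 56.0 tbsp
vegetable oil: 300 mL × 7/4 ÷ 1000 mL/L ≈ 0.5 L
whole-barley flour: 3 oz × 7/4 × 28.35 g/oz ≈ 148.8 g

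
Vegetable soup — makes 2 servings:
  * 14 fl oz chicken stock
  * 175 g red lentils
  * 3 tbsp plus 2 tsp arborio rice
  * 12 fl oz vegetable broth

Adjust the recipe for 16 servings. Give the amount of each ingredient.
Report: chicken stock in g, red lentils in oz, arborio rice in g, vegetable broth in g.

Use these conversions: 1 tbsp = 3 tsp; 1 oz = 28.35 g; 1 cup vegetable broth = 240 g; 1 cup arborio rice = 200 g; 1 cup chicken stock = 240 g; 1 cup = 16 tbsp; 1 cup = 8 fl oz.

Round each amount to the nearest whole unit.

chicken stock: 3360 g; red lentils: 49 oz; arborio rice: 367 g; vegetable broth: 2880 g

Scaling factor: 16/2 = 8.
chicken stock: 14 fl oz × 8 ÷ 8 fl oz/cup × 240 g/cup = 3360 g
red lentils: 175 g × 8 ÷ 28.35 g/oz ≈ 49 oz
arborio rice: (3 tbsp + 2 tsp = 11/3 tbsp) × 8 ÷ 16 tbsp/cup × 200 g/cup ≈ 367 g
vegetable broth: 12 fl oz × 8 ÷ 8 fl oz/cup × 240 g/cup = 2880 g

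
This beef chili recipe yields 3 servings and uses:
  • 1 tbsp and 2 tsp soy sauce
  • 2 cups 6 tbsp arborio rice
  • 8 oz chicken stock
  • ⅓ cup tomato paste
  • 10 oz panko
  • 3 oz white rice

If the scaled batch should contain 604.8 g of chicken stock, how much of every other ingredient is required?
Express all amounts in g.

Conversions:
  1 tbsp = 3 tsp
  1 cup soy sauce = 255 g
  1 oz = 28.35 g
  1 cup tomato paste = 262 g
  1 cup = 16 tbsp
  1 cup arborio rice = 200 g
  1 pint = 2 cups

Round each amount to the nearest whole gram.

The original recipe has 226.8 g of chicken stock, so the scaling factor is 604.8 ÷ 226.8 = 8/3.
soy sauce: (1 tbsp + 2 tsp = 5/3 tbsp) × 8/3 ÷ 16 tbsp/cup × 255 g/cup ≈ 71 g
arborio rice: (2 cup + 6 tbsp = 2.375 cup) × 8/3 × 200 g/cup ≈ 1267 g
tomato paste: 1/3 cup × 8/3 × 262 g/cup ≈ 233 g
panko: 10 oz × 8/3 × 28.35 g/oz = 756 g
white rice: 3 oz × 8/3 × 28.35 g/oz ≈ 227 g

soy sauce: 71 g; arborio rice: 1267 g; tomato paste: 233 g; panko: 756 g; white rice: 227 g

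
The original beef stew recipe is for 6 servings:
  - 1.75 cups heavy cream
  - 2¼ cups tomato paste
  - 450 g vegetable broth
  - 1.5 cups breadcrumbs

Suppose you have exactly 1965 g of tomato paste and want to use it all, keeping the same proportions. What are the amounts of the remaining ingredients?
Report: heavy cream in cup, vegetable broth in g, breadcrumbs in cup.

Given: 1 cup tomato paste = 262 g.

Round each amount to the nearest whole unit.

The original recipe has 589.5 g of tomato paste, so the scaling factor is 1965 ÷ 589.5 = 10/3.
heavy cream: 1.75 cup × 10/3 ≈ 6 cup
vegetable broth: 450 g × 10/3 = 1500 g
breadcrumbs: 1.5 cup × 10/3 = 5 cup

heavy cream: 6 cup; vegetable broth: 1500 g; breadcrumbs: 5 cup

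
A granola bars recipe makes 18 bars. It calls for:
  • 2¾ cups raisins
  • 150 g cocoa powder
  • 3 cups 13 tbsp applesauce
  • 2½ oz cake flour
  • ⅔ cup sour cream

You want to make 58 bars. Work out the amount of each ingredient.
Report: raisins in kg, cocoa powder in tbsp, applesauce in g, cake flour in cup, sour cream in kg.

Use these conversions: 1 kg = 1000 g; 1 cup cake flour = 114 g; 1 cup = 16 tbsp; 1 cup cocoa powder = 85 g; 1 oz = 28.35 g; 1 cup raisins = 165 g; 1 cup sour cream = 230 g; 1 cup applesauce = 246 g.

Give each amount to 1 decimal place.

Scaling factor: 58/18 = 29/9.
raisins: 2.75 cup × 29/9 × 165 g/cup ÷ 1000 g/kg ≈ 1.5 kg
cocoa powder: 150 g × 29/9 ÷ 85 g/cup × 16 tbsp/cup ≈ 91.0 tbsp
applesauce: (3 cup + 13 tbsp = 3.8125 cup) × 29/9 × 246 g/cup ≈ 3022.0 g
cake flour: 2.5 oz × 29/9 × 28.35 g/oz ÷ 114 g/cup ≈ 2.0 cup
sour cream: 2/3 cup × 29/9 × 230 g/cup ÷ 1000 g/kg ≈ 0.5 kg

raisins: 1.5 kg; cocoa powder: 91.0 tbsp; applesauce: 3022.0 g; cake flour: 2.0 cup; sour cream: 0.5 kg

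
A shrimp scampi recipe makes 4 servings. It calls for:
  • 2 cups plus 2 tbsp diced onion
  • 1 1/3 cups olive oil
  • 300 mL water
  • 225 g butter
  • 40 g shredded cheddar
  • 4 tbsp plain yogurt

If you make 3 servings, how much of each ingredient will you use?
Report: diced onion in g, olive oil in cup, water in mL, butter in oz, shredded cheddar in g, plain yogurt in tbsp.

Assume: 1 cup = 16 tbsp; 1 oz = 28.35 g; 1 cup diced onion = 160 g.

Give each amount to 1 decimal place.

diced onion: 255.0 g; olive oil: 1.0 cup; water: 225.0 mL; butter: 6.0 oz; shredded cheddar: 30.0 g; plain yogurt: 3.0 tbsp

Scaling factor: 3/4 = 0.75.
diced onion: (2 cup + 2 tbsp = 2.125 cup) × 3/4 × 160 g/cup = 255.0 g
olive oil: 4/3 cup × 3/4 = 1.0 cup
water: 300 mL × 3/4 = 225.0 mL
butter: 225 g × 3/4 ÷ 28.35 g/oz ≈ 6.0 oz
shredded cheddar: 40 g × 3/4 = 30.0 g
plain yogurt: 4 tbsp × 3/4 = 3.0 tbsp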